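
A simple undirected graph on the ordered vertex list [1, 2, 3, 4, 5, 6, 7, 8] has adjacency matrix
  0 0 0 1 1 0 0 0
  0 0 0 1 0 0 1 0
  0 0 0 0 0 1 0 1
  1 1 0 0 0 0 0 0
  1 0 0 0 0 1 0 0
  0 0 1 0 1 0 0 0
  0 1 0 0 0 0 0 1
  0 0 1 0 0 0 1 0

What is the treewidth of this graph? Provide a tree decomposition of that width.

Every bag has size at most 3, so the width is 3 − 1 = 2 and tw(G) ≤ 2. The edges 8–7–2–4–1–5–6–3–8 form a cycle, so G is not a tree and its treewidth is at least 2. Combining the bounds, tw(G) = 2.

Treewidth 2.
One such decomposition:
Bags: B1 = {2, 7, 8}  B2 = {2, 4, 8}  B3 = {1, 4, 8}  B4 = {1, 5, 8}  B5 = {5, 6, 8}  B6 = {3, 6, 8}
Tree: B1–B2, B2–B3, B3–B4, B4–B5, B5–B6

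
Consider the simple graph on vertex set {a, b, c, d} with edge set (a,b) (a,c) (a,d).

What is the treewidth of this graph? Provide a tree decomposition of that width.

Every bag has size at most 2, so the width is 2 − 1 = 1 and tw(G) ≤ 1. Any graph with an edge has treewidth ≥ 1, and G has the edge d–a. Hence tw(G) = 1 exactly.

Treewidth 1.
One such decomposition:
Bags: B1 = {a, d}  B2 = {a, b}  B3 = {a, c}
Tree: B1–B2, B1–B3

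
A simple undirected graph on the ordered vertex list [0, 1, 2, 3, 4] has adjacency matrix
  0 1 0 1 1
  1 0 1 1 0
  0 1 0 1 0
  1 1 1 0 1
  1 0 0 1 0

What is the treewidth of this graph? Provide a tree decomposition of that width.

Every bag has size at most 3, so the width is 3 − 1 = 2 and tw(G) ≤ 2. On the other hand G contains the 3-clique {0, 1, 3}. A clique must lie in a single bag of any decomposition, so no decomposition can have width below 2. Combining the bounds, tw(G) = 2.

Treewidth 2.
Bags: B1 = {0, 1, 3}  B2 = {0, 3, 4}  B3 = {1, 2, 3}
Tree: B1–B2, B1–B3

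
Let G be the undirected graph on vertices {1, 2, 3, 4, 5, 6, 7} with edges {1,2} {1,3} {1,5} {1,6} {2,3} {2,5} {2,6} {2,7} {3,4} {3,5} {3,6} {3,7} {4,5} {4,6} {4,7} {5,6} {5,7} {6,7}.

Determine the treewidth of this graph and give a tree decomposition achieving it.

Treewidth 4.
One such decomposition:
Bags: B1 = {1, 2, 3, 5, 6}  B2 = {2, 3, 5, 6, 7}  B3 = {3, 4, 5, 6, 7}
Tree: B1–B2, B2–B3

Each bag holds 5 vertices, so the decomposition has width 4, which upper-bounds the treewidth. For the lower bound, the 5 vertices {1, 2, 3, 5, 6} are pairwise adjacent, and any tree decomposition puts a clique entirely inside one bag — forcing width ≥ 4. Therefore the treewidth is 4.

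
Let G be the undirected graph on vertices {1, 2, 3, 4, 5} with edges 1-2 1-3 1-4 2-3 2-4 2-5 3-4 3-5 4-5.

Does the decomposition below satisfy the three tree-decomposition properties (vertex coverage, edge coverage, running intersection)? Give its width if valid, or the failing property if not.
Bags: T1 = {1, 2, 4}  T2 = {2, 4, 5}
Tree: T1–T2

A tree decomposition must satisfy three properties: every vertex lies in some bag; for every edge, both endpoints lie together in some bag; and for every vertex, the bags containing it form a connected subtree. Here vertex 3 appears in no bag, so the decomposition is invalid.

No — vertex 3 appears in no bag.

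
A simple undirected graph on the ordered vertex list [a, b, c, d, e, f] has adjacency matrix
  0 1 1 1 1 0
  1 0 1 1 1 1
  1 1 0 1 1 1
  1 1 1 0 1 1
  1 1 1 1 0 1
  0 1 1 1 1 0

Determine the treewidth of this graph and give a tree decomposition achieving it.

Treewidth 4.
Bags: B1 = {b, c, d, e, f}  B2 = {a, b, c, d, e}
Tree: B1–B2

Each bag holds 5 vertices, so the decomposition has width 4, which upper-bounds the treewidth. On the other hand G contains the 5-clique {b, c, d, e, f}. A clique must lie in a single bag of any decomposition, so no decomposition can have width below 4. The upper and lower bounds meet at 4, so that is the treewidth.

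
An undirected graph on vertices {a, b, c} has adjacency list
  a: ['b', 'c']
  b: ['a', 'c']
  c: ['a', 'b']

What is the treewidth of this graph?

A width-2 tree decomposition is:
Bags: B1 = {a, b, c}
Tree: (single bag)
With just one bag of size 3, the width is 3 − 1 = 2, so tw(G) ≤ 2. On the other hand G contains the 3-clique {a, b, c}. A clique must lie in a single bag of any decomposition, so no decomposition can have width below 2. Hence tw(G) = 2 exactly.

2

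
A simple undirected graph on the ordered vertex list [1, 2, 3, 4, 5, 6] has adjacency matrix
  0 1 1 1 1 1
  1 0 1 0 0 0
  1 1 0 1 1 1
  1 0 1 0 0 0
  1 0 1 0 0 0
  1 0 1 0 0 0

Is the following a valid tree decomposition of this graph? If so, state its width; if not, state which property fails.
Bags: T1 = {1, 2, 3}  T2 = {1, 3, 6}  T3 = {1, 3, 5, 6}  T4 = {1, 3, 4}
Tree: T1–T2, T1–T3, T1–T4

No — bags containing vertex 6 are not connected in the tree.

A tree decomposition must satisfy three properties: every vertex lies in some bag; for every edge, both endpoints lie together in some bag; and for every vertex, the bags containing it form a connected subtree. Here bags containing vertex 6 are not connected in the tree, so the decomposition is invalid.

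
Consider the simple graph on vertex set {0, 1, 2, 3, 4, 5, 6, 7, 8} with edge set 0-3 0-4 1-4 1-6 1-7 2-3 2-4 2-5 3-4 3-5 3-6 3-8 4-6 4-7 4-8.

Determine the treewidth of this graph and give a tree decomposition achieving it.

Treewidth 2.
One such decomposition:
Bags: B1 = {2, 3, 4}  B2 = {2, 3, 5}  B3 = {3, 4, 6}  B4 = {0, 3, 4}  B5 = {3, 4, 8}  B6 = {1, 4, 6}  B7 = {1, 4, 7}
Tree: B1–B2, B1–B3, B1–B4, B1–B5, B3–B6, B6–B7

Every bag has size at most 3, so the width is 3 − 1 = 2 and tw(G) ≤ 2. Conversely, {1, 4, 6} is a clique of size 3, and the vertices of any clique must share a bag in every tree decomposition; so some bag has ≥ 3 vertices and tw(G) ≥ 2. The upper and lower bounds meet at 2, so that is the treewidth.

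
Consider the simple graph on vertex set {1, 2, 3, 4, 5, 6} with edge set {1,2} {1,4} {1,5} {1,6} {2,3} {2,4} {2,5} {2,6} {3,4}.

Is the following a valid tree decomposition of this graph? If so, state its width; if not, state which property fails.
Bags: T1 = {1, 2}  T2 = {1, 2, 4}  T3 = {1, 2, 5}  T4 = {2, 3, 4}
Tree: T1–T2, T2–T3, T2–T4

No — vertex 6 appears in no bag.

A tree decomposition must satisfy three properties: every vertex lies in some bag; for every edge, both endpoints lie together in some bag; and for every vertex, the bags containing it form a connected subtree. Here vertex 6 appears in no bag, so the decomposition is invalid.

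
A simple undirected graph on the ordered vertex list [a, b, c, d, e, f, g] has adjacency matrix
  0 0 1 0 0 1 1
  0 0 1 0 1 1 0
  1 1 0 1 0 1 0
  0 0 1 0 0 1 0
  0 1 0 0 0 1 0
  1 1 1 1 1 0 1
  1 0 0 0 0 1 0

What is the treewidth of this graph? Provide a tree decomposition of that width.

Treewidth 2.
Bags: B1 = {b, c, f}  B2 = {c, d, f}  B3 = {b, e, f}  B4 = {a, c, f}  B5 = {a, f, g}
Tree: B1–B2, B1–B3, B1–B4, B4–B5

Every bag has size at most 3, so the width is 3 − 1 = 2 and tw(G) ≤ 2. On the other hand G contains the 3-clique {a, f, g}. A clique must lie in a single bag of any decomposition, so no decomposition can have width below 2. Hence tw(G) = 2 exactly.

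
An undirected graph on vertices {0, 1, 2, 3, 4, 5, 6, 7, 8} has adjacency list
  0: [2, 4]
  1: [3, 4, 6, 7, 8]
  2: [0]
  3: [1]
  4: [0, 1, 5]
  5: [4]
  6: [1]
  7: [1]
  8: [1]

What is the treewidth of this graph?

1

A width-1 tree decomposition is:
Bags: B1 = {1, 4}  B2 = {1, 8}  B3 = {1, 3}  B4 = {0, 4}  B5 = {1, 6}  B6 = {4, 5}  B7 = {1, 7}  B8 = {0, 2}
Tree: B1–B2, B1–B3, B1–B4, B3–B5, B1–B6, B2–B7, B4–B8
The largest bag has 2 vertices, giving width 1; this decomposition certifies tw(G) ≤ 1. G has an edge, so its treewidth is at least 1. Hence tw(G) = 1 exactly.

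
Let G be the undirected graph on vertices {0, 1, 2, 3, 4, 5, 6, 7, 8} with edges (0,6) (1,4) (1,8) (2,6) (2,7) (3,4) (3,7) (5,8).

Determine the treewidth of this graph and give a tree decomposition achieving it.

Every bag has size at most 2, so the width is 2 − 1 = 1 and tw(G) ≤ 1. G has an edge, so its treewidth is at least 1. Hence tw(G) = 1 exactly.

Treewidth 1.
One such decomposition:
Bags: B1 = {0, 6}  B2 = {2, 6}  B3 = {2, 7}  B4 = {3, 7}  B5 = {3, 4}  B6 = {1, 4}  B7 = {1, 8}  B8 = {5, 8}
Tree: B1–B2, B2–B3, B3–B4, B4–B5, B5–B6, B6–B7, B7–B8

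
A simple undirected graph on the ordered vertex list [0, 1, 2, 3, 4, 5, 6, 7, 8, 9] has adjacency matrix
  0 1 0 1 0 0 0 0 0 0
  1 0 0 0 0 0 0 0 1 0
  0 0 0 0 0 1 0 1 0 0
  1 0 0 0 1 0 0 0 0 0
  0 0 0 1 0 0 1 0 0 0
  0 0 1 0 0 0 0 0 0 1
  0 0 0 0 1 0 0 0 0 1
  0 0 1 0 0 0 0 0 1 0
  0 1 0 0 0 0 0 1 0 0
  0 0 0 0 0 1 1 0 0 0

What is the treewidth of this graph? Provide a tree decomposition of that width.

Treewidth 2.
Bags: B1 = {2, 5, 9}  B2 = {2, 7, 9}  B3 = {7, 8, 9}  B4 = {1, 8, 9}  B5 = {0, 1, 9}  B6 = {0, 3, 9}  B7 = {3, 4, 9}  B8 = {4, 6, 9}
Tree: B1–B2, B2–B3, B3–B4, B4–B5, B5–B6, B6–B7, B7–B8

Each bag holds 3 vertices, so the decomposition has width 2, which upper-bounds the treewidth. The edges 9–5–2–7–8–1–0–3–4–6–9 form a cycle, so G is not a tree and its treewidth is at least 2. Hence tw(G) = 2 exactly.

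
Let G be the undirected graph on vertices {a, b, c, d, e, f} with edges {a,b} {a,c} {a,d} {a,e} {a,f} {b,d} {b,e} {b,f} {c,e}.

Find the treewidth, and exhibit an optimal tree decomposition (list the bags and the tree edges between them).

Each bag holds 3 vertices, so the decomposition has width 2, which upper-bounds the treewidth. For the lower bound, the 3 vertices {a, c, e} are pairwise adjacent, and any tree decomposition puts a clique entirely inside one bag — forcing width ≥ 2. The upper and lower bounds meet at 2, so that is the treewidth.

Treewidth 2.
Bags: B1 = {a, c, e}  B2 = {a, b, e}  B3 = {a, b, d}  B4 = {a, b, f}
Tree: B1–B2, B2–B3, B2–B4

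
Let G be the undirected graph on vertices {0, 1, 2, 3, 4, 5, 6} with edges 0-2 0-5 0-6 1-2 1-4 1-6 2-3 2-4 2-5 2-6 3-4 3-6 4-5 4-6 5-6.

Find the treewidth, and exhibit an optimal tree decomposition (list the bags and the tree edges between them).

Treewidth 3.
Bags: B1 = {0, 2, 5, 6}  B2 = {2, 4, 5, 6}  B3 = {1, 2, 4, 6}  B4 = {2, 3, 4, 6}
Tree: B1–B2, B2–B3, B3–B4

Every bag has size at most 4, so the width is 4 − 1 = 3 and tw(G) ≤ 3. For the lower bound, the 4 vertices {0, 2, 5, 6} are pairwise adjacent, and any tree decomposition puts a clique entirely inside one bag — forcing width ≥ 3. Combining the bounds, tw(G) = 3.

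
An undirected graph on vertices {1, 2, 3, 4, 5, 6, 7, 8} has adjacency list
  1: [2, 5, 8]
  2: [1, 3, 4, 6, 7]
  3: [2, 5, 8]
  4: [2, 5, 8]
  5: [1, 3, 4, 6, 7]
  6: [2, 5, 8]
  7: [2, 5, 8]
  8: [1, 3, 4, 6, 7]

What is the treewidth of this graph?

3

A width-3 tree decomposition is:
Bags: B1 = {2, 3, 5, 8}  B2 = {2, 4, 5, 8}  B3 = {2, 5, 7, 8}  B4 = {2, 5, 6, 8}  B5 = {1, 2, 5, 8}
Tree: B1–B2, B2–B3, B3–B4, B4–B5
The largest bag has 4 vertices, giving width 3; this decomposition certifies tw(G) ≤ 3. For the lower bound: the 4 vertex sets {3,5}, {2,4}, {8}, {7} are disjoint, each induces a connected subgraph, and every pair is joined by at least one edge of G. Contracting each set to a single vertex therefore yields K_{4} as a minor, and since treewidth is minor-monotone, tw(G) ≥ tw(K_{4}) = 3. Hence tw(G) = 3 exactly.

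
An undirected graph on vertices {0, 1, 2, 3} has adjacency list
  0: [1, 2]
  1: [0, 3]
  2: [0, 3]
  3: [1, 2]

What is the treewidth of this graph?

A width-2 tree decomposition is:
Bags: B1 = {0, 1, 2}  B2 = {1, 2, 3}
Tree: B1–B2
Each bag holds 3 vertices, so the decomposition has width 2, which upper-bounds the treewidth. The edges 2–0–1–3–2 form a cycle, so G is not a tree and its treewidth is at least 2. Therefore the treewidth is 2.

2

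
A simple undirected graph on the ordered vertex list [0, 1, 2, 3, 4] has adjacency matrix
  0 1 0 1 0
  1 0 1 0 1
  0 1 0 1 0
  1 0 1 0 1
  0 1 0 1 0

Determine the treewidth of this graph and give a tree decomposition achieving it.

Treewidth 2.
One optimal decomposition is:
Bags: B1 = {1, 2, 3}  B2 = {0, 1, 3}  B3 = {1, 3, 4}
Tree: B1–B2, B2–B3

Each bag holds 3 vertices, so the decomposition has width 2, which upper-bounds the treewidth. Since 2–1–0–3–2 is a cycle in G, G is not acyclic. Forests are exactly the graphs of treewidth ≤ 1, so tw(G) ≥ 2. Combining the bounds, tw(G) = 2.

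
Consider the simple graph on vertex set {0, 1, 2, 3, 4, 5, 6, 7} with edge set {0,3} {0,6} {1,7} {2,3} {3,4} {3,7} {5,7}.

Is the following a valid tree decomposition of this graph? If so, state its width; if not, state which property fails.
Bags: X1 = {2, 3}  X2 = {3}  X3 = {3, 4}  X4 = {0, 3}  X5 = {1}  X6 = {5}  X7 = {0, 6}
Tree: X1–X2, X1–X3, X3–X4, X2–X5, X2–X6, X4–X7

No — vertex 7 appears in no bag.

A tree decomposition must satisfy three properties: every vertex lies in some bag; for every edge, both endpoints lie together in some bag; and for every vertex, the bags containing it form a connected subtree. Here vertex 7 appears in no bag, so the decomposition is invalid.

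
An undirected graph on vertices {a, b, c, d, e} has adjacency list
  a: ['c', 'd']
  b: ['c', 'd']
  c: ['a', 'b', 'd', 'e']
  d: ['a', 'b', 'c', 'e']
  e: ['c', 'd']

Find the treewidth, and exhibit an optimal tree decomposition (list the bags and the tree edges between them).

Treewidth 2.
One such decomposition:
Bags: B1 = {c, d, e}  B2 = {a, c, d}  B3 = {b, c, d}
Tree: B1–B2, B1–B3

Each bag holds 3 vertices, so the decomposition has width 2, which upper-bounds the treewidth. For the lower bound, the 3 vertices {c, d, e} are pairwise adjacent, and any tree decomposition puts a clique entirely inside one bag — forcing width ≥ 2. The upper and lower bounds meet at 2, so that is the treewidth.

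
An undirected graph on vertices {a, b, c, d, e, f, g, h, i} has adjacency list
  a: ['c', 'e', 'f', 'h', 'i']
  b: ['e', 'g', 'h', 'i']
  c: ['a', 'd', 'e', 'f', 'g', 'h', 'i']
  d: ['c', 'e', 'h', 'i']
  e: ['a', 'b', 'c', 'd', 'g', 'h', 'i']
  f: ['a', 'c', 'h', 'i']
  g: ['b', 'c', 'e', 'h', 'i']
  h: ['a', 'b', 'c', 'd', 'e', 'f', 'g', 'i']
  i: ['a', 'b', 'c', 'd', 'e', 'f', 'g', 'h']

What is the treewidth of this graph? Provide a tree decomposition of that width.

Treewidth 4.
One optimal decomposition is:
Bags: B1 = {c, e, g, h, i}  B2 = {c, d, e, h, i}  B3 = {a, c, e, h, i}  B4 = {b, e, g, h, i}  B5 = {a, c, f, h, i}
Tree: B1–B2, B2–B3, B1–B4, B3–B5

Every bag has size at most 5, so the width is 5 − 1 = 4 and tw(G) ≤ 4. Conversely, {c, d, e, h, i} is a clique of size 5, and the vertices of any clique must share a bag in every tree decomposition; so some bag has ≥ 5 vertices and tw(G) ≥ 4. Therefore the treewidth is 4.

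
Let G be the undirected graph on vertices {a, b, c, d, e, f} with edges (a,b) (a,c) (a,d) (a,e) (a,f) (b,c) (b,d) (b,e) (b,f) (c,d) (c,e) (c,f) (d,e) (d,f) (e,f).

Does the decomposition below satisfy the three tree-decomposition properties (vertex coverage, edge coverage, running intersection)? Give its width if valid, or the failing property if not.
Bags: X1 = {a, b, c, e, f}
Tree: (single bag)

No — vertex d appears in no bag.

A tree decomposition must satisfy three properties: every vertex lies in some bag; for every edge, both endpoints lie together in some bag; and for every vertex, the bags containing it form a connected subtree. Here vertex d appears in no bag, so the decomposition is invalid.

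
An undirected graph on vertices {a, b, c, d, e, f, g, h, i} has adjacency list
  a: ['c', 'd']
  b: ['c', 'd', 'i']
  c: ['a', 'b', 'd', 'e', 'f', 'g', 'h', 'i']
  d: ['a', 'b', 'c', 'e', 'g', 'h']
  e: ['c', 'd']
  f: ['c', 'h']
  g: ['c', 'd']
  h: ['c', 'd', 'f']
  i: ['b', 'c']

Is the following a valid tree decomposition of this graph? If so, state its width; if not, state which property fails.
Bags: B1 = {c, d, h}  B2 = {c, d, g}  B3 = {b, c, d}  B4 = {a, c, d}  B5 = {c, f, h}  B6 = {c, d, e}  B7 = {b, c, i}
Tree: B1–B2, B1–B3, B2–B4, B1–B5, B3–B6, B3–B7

Yes; width 2.

Every vertex of G appears in some bag (union = {a, b, c, d, e, f, g, h, i}); every edge is covered by a bag; and for each vertex v the set of bags containing v is connected in the bag tree. The decomposition is therefore valid. The largest bag has 3 vertices, so the width is 2.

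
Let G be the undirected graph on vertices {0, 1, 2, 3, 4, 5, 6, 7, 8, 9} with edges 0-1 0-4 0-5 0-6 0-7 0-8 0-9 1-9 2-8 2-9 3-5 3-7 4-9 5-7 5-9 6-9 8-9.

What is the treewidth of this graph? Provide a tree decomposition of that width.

Each bag holds 3 vertices, so the decomposition has width 2, which upper-bounds the treewidth. Conversely, {0, 1, 9} is a clique of size 3, and the vertices of any clique must share a bag in every tree decomposition; so some bag has ≥ 3 vertices and tw(G) ≥ 2. The upper and lower bounds meet at 2, so that is the treewidth.

Treewidth 2.
One optimal decomposition is:
Bags: B1 = {0, 8, 9}  B2 = {0, 5, 9}  B3 = {0, 6, 9}  B4 = {0, 5, 7}  B5 = {2, 8, 9}  B6 = {0, 4, 9}  B7 = {3, 5, 7}  B8 = {0, 1, 9}
Tree: B1–B2, B1–B3, B2–B4, B1–B5, B1–B6, B4–B7, B3–B8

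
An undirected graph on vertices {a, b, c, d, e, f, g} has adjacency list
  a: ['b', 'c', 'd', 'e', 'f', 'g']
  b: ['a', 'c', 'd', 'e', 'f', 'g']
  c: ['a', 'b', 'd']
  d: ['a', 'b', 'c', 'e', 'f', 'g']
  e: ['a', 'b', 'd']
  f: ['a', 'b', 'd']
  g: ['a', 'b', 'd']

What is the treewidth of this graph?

3

A width-3 tree decomposition is:
Bags: B1 = {a, b, c, d}  B2 = {a, b, d, g}  B3 = {a, b, d, e}  B4 = {a, b, d, f}
Tree: B1–B2, B1–B3, B3–B4
The largest bag has 4 vertices, giving width 3; this decomposition certifies tw(G) ≤ 3. Conversely, {a, b, d, g} is a clique of size 4, and the vertices of any clique must share a bag in every tree decomposition; so some bag has ≥ 4 vertices and tw(G) ≥ 3. Combining the bounds, tw(G) = 3.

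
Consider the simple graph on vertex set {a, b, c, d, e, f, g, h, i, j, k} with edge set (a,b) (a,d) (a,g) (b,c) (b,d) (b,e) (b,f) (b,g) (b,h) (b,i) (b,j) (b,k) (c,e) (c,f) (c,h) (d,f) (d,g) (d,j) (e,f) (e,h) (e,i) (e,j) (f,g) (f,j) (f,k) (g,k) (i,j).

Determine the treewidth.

3

A width-3 tree decomposition is:
Bags: B1 = {b, c, e, h}  B2 = {b, c, e, f}  B3 = {b, e, f, j}  B4 = {b, d, f, j}  B5 = {b, d, f, g}  B6 = {b, f, g, k}  B7 = {b, e, i, j}  B8 = {a, b, d, g}
Tree: B1–B2, B2–B3, B3–B4, B4–B5, B5–B6, B3–B7, B5–B8
The largest bag has 4 vertices, giving width 3; this decomposition certifies tw(G) ≤ 3. On the other hand G contains the 4-clique {a, b, d, g}. A clique must lie in a single bag of any decomposition, so no decomposition can have width below 3. Combining the bounds, tw(G) = 3.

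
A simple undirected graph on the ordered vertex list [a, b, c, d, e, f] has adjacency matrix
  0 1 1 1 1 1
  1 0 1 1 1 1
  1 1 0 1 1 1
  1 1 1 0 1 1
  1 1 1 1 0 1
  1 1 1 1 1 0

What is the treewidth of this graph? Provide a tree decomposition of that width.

A single bag containing all 6 vertices is trivially a valid decomposition of width 5. For the lower bound, the 6 vertices {a, b, c, d, e, f} are pairwise adjacent, and any tree decomposition puts a clique entirely inside one bag — forcing width ≥ 5. The upper and lower bounds meet at 5, so that is the treewidth.

Treewidth 5.
One optimal decomposition is:
Bags: B1 = {a, b, c, d, e, f}
Tree: (single bag)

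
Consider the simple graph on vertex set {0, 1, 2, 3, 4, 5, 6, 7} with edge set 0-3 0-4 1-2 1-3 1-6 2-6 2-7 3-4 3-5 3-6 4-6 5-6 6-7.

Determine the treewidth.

A width-2 tree decomposition is:
Bags: B1 = {1, 3, 6}  B2 = {3, 4, 6}  B3 = {3, 5, 6}  B4 = {0, 3, 4}  B5 = {1, 2, 6}  B6 = {2, 6, 7}
Tree: B1–B2, B1–B3, B2–B4, B1–B5, B5–B6
The largest bag has 3 vertices, giving width 2; this decomposition certifies tw(G) ≤ 2. On the other hand G contains the 3-clique {0, 3, 4}. A clique must lie in a single bag of any decomposition, so no decomposition can have width below 2. Therefore the treewidth is 2.

2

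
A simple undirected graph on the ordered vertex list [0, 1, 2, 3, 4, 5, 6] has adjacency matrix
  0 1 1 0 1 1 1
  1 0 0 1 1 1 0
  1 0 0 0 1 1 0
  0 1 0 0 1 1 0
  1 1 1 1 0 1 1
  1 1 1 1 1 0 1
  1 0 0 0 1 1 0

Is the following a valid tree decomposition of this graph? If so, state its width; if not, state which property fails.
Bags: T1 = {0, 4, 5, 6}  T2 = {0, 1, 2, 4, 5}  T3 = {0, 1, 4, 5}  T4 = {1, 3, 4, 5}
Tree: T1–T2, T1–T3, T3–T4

No — bags containing vertex 1 are not connected in the tree.

A tree decomposition must satisfy three properties: every vertex lies in some bag; for every edge, both endpoints lie together in some bag; and for every vertex, the bags containing it form a connected subtree. Here bags containing vertex 1 are not connected in the tree, so the decomposition is invalid.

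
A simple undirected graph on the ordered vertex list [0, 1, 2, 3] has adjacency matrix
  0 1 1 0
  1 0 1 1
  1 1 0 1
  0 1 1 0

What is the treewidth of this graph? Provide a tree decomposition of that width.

Each bag holds 3 vertices, so the decomposition has width 2, which upper-bounds the treewidth. For the lower bound, the 3 vertices {0, 1, 2} are pairwise adjacent, and any tree decomposition puts a clique entirely inside one bag — forcing width ≥ 2. Hence tw(G) = 2 exactly.

Treewidth 2.
One optimal decomposition is:
Bags: B1 = {0, 1, 2}  B2 = {1, 2, 3}
Tree: B1–B2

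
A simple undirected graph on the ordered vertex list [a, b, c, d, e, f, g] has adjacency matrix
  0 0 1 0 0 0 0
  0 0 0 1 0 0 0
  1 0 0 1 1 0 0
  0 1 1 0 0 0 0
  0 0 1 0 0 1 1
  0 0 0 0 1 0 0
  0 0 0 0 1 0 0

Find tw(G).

A width-1 tree decomposition is:
Bags: B1 = {b, d}  B2 = {c, d}  B3 = {c, e}  B4 = {e, g}  B5 = {e, f}  B6 = {a, c}
Tree: B1–B2, B2–B3, B3–B4, B3–B5, B3–B6
The largest bag has 2 vertices, giving width 1; this decomposition certifies tw(G) ≤ 1. Since G has at least one edge (e.g. b–d), it is not an edgeless graph, so tw(G) ≥ 1. The upper and lower bounds meet at 1, so that is the treewidth.

1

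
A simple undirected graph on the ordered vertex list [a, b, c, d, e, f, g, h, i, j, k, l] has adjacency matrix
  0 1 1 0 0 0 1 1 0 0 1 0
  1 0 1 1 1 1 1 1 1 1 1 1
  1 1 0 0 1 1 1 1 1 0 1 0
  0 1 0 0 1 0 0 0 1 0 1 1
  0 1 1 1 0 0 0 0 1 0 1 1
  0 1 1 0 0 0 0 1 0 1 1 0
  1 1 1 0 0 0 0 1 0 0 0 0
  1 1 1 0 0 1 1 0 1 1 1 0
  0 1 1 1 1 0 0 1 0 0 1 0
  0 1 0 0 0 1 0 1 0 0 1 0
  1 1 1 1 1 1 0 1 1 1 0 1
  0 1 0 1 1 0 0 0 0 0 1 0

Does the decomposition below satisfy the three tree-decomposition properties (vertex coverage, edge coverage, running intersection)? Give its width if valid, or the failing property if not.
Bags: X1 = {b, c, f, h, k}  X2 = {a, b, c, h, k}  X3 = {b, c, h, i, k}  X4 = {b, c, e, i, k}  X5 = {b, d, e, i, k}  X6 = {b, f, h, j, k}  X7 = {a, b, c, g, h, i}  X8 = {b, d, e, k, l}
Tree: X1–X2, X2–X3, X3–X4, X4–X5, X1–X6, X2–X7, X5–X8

A tree decomposition must satisfy three properties: every vertex lies in some bag; for every edge, both endpoints lie together in some bag; and for every vertex, the bags containing it form a connected subtree. Here bags containing vertex i are not connected in the tree, so the decomposition is invalid.

No — bags containing vertex i are not connected in the tree.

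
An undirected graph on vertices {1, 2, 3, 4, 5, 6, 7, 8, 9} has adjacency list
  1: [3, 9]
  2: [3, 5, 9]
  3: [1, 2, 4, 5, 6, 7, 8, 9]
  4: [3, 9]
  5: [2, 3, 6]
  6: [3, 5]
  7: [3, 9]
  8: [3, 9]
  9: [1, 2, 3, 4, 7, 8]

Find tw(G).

A width-2 tree decomposition is:
Bags: B1 = {2, 3, 5}  B2 = {2, 3, 9}  B3 = {3, 8, 9}  B4 = {3, 5, 6}  B5 = {3, 4, 9}  B6 = {3, 7, 9}  B7 = {1, 3, 9}
Tree: B1–B2, B2–B3, B1–B4, B2–B5, B5–B6, B3–B7
The largest bag has 3 vertices, giving width 2; this decomposition certifies tw(G) ≤ 2. Conversely, {1, 3, 9} is a clique of size 3, and the vertices of any clique must share a bag in every tree decomposition; so some bag has ≥ 3 vertices and tw(G) ≥ 2. Combining the bounds, tw(G) = 2.

2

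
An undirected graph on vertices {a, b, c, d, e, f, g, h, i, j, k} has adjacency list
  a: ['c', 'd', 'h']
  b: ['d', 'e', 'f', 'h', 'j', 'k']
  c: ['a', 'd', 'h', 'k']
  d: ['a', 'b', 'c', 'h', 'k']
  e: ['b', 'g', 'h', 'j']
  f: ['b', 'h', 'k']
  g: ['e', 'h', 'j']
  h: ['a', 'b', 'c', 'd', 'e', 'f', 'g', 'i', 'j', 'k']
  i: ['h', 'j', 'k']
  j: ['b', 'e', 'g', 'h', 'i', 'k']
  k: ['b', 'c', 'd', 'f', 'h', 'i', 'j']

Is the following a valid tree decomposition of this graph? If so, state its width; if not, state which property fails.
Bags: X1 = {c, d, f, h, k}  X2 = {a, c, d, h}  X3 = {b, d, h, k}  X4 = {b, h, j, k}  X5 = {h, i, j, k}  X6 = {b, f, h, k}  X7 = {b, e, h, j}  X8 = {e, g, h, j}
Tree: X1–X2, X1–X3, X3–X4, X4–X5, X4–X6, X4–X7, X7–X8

A tree decomposition must satisfy three properties: every vertex lies in some bag; for every edge, both endpoints lie together in some bag; and for every vertex, the bags containing it form a connected subtree. Here bags containing vertex f are not connected in the tree, so the decomposition is invalid.

No — bags containing vertex f are not connected in the tree.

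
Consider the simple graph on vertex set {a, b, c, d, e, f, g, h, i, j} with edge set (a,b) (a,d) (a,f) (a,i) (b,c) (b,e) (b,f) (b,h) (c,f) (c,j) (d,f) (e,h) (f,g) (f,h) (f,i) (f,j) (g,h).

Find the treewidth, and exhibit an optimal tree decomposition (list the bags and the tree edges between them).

Treewidth 2.
One such decomposition:
Bags: B1 = {b, f, h}  B2 = {b, e, h}  B3 = {a, b, f}  B4 = {f, g, h}  B5 = {b, c, f}  B6 = {c, f, j}  B7 = {a, d, f}  B8 = {a, f, i}
Tree: B1–B2, B1–B3, B1–B4, B1–B5, B5–B6, B3–B7, B3–B8

The largest bag has 3 vertices, giving width 2; this decomposition certifies tw(G) ≤ 2. Conversely, {b, e, h} is a clique of size 3, and the vertices of any clique must share a bag in every tree decomposition; so some bag has ≥ 3 vertices and tw(G) ≥ 2. Combining the bounds, tw(G) = 2.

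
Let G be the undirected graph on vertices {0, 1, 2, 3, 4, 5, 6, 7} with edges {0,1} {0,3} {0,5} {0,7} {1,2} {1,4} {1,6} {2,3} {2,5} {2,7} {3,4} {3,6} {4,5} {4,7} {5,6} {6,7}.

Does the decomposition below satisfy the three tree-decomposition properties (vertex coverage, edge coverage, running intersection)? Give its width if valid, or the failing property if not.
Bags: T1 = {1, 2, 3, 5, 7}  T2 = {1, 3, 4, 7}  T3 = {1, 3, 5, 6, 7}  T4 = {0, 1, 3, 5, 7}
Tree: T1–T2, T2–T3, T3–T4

A tree decomposition must satisfy three properties: every vertex lies in some bag; for every edge, both endpoints lie together in some bag; and for every vertex, the bags containing it form a connected subtree. Here edge (5,4) lies in no bag, so the decomposition is invalid.

No — edge (5,4) lies in no bag.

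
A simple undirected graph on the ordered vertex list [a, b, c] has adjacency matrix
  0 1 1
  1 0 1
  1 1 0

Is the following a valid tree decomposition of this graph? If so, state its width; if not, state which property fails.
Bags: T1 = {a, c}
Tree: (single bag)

A tree decomposition must satisfy three properties: every vertex lies in some bag; for every edge, both endpoints lie together in some bag; and for every vertex, the bags containing it form a connected subtree. Here vertex b appears in no bag, so the decomposition is invalid.

No — vertex b appears in no bag.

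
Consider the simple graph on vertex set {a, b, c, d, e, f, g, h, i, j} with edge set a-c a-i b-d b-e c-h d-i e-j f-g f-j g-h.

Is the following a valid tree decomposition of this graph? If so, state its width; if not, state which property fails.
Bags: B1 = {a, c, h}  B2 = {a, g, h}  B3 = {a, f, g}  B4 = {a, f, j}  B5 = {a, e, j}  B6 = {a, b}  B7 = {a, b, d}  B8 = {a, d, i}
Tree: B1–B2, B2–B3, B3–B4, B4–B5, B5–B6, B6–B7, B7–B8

No — edge (e,b) lies in no bag.

A tree decomposition must satisfy three properties: every vertex lies in some bag; for every edge, both endpoints lie together in some bag; and for every vertex, the bags containing it form a connected subtree. Here edge (e,b) lies in no bag, so the decomposition is invalid.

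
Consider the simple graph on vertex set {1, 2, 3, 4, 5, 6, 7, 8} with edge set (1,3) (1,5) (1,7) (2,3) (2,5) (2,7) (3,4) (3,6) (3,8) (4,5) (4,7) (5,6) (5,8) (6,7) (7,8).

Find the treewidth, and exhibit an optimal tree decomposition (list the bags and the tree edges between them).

The largest bag has 4 vertices, giving width 3; this decomposition certifies tw(G) ≤ 3. For the lower bound: the 4 vertex sets {5,6}, {1,7}, {3}, {8} are disjoint, each induces a connected subgraph, and every pair is joined by at least one edge of G. Contracting each set to a single vertex therefore yields K_{4} as a minor, and since treewidth is minor-monotone, tw(G) ≥ tw(K_{4}) = 3. Combining the bounds, tw(G) = 3.

Treewidth 3.
One optimal decomposition is:
Bags: B1 = {3, 5, 6, 7}  B2 = {1, 3, 5, 7}  B3 = {3, 5, 7, 8}  B4 = {2, 3, 5, 7}  B5 = {3, 4, 5, 7}
Tree: B1–B2, B2–B3, B3–B4, B4–B5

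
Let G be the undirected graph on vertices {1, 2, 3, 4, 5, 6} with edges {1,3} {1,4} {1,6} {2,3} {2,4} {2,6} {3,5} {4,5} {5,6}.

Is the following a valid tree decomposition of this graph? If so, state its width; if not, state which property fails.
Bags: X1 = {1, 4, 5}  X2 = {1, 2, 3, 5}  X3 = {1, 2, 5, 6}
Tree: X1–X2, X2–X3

A tree decomposition must satisfy three properties: every vertex lies in some bag; for every edge, both endpoints lie together in some bag; and for every vertex, the bags containing it form a connected subtree. Here edge (2,4) lies in no bag, so the decomposition is invalid.

No — edge (2,4) lies in no bag.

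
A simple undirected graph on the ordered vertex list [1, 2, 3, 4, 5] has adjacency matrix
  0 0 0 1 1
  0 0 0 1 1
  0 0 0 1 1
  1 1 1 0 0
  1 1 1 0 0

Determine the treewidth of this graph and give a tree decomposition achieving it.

Treewidth 2.
Bags: B1 = {1, 4, 5}  B2 = {2, 4, 5}  B3 = {3, 4, 5}
Tree: B1–B2, B2–B3

The largest bag has 3 vertices, giving width 2; this decomposition certifies tw(G) ≤ 2. The edges 1–5–2–4–1 form a cycle, so G is not a tree and its treewidth is at least 2. Combining the bounds, tw(G) = 2.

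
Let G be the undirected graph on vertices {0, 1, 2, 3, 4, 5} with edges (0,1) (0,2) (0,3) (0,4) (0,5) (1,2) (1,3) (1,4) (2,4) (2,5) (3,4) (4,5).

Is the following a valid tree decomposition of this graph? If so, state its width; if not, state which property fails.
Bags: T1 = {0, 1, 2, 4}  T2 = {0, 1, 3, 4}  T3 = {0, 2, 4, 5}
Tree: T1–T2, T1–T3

Yes; width 3.

Vertex coverage: the bags together contain {0, 1, 2, 3, 4, 5}, the full vertex set. Edge coverage: each edge of G has both endpoints in at least one bag. Running intersection: for every vertex, the bags containing it form a connected subtree. All three properties hold, so this is a valid tree decomposition of width max|bag| − 1 = 3, and hence tw(G) ≤ 3.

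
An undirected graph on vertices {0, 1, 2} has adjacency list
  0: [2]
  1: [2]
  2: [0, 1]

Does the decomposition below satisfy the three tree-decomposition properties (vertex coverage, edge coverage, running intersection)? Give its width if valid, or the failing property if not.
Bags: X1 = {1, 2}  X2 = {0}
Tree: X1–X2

No — edge (2,0) lies in no bag.

A tree decomposition must satisfy three properties: every vertex lies in some bag; for every edge, both endpoints lie together in some bag; and for every vertex, the bags containing it form a connected subtree. Here edge (2,0) lies in no bag, so the decomposition is invalid.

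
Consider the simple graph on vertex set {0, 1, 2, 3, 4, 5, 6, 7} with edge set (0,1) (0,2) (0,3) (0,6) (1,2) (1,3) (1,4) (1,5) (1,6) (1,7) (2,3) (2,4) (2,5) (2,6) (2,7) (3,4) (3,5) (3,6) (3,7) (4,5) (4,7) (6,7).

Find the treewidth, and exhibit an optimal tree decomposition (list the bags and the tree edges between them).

Every bag has size at most 5, so the width is 5 − 1 = 4 and tw(G) ≤ 4. Conversely, {0, 1, 2, 3, 6} is a clique of size 5, and the vertices of any clique must share a bag in every tree decomposition; so some bag has ≥ 5 vertices and tw(G) ≥ 4. Therefore the treewidth is 4.

Treewidth 4.
Bags: B1 = {1, 2, 3, 6, 7}  B2 = {0, 1, 2, 3, 6}  B3 = {1, 2, 3, 4, 7}  B4 = {1, 2, 3, 4, 5}
Tree: B1–B2, B1–B3, B3–B4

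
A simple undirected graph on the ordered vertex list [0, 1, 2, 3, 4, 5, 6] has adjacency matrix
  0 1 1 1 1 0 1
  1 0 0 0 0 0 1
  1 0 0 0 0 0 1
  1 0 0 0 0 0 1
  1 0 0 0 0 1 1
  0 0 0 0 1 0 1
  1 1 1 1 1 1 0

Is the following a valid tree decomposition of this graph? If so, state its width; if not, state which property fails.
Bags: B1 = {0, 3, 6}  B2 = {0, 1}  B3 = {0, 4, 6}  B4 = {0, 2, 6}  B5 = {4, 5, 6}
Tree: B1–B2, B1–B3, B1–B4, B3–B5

A tree decomposition must satisfy three properties: every vertex lies in some bag; for every edge, both endpoints lie together in some bag; and for every vertex, the bags containing it form a connected subtree. Here edge (6,1) lies in no bag, so the decomposition is invalid.

No — edge (6,1) lies in no bag.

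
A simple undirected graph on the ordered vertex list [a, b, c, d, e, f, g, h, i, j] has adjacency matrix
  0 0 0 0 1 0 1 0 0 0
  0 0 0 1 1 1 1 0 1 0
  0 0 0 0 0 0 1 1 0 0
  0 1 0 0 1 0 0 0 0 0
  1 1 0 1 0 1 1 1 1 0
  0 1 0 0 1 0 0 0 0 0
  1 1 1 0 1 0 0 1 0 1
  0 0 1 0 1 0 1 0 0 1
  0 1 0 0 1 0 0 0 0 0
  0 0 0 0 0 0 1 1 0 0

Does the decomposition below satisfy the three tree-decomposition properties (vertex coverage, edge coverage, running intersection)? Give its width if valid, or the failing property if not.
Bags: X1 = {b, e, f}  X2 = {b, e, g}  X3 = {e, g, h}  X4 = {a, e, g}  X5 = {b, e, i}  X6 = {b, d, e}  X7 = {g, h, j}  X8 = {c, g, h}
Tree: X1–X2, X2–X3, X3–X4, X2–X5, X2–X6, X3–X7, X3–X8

Yes; width 2.

Every vertex of G appears in some bag (union = {a, b, c, d, e, f, g, h, i, j}); every edge is covered by a bag; and for each vertex v the set of bags containing v is connected in the bag tree. The decomposition is therefore valid. The largest bag has 3 vertices, so the width is 2.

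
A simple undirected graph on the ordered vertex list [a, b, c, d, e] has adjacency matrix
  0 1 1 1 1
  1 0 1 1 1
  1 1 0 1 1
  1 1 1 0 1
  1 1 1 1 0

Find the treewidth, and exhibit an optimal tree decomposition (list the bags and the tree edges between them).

With just one bag of size 5, the width is 5 − 1 = 4, so tw(G) ≤ 4. Conversely, {a, b, c, d, e} is a clique of size 5, and the vertices of any clique must share a bag in every tree decomposition; so some bag has ≥ 5 vertices and tw(G) ≥ 4. Therefore the treewidth is 4.

Treewidth 4.
Bags: B1 = {a, b, c, d, e}
Tree: (single bag)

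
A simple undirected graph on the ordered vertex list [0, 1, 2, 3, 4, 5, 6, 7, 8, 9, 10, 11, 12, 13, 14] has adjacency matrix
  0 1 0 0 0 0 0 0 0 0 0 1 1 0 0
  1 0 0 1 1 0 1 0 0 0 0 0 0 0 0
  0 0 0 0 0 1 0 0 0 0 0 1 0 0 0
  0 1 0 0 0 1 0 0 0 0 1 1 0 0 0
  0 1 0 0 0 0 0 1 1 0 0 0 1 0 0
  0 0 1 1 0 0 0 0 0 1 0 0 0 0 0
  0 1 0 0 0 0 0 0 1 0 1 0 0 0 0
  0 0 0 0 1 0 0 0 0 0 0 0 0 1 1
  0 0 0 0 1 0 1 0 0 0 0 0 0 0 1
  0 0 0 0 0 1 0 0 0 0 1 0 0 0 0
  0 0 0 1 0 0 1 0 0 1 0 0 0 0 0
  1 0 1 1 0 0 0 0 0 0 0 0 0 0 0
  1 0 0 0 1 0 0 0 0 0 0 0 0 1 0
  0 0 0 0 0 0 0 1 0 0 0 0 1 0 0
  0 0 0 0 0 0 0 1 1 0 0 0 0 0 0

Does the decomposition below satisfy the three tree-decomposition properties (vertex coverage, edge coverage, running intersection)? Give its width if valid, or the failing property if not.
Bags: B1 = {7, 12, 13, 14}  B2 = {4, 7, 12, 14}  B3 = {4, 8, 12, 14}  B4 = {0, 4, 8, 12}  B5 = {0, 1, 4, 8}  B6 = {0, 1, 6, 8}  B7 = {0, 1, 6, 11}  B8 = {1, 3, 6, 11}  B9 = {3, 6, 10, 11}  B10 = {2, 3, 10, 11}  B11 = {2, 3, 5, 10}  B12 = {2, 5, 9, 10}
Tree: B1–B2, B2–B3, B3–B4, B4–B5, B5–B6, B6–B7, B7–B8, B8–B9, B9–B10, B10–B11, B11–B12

Yes; width 3.

Checking the three conditions: (i) the bags cover all of {0, 1, 2, 3, 4, 5, 6, 7, 8, 9, 10, 11, 12, 13, 14}; (ii) for each edge, some bag contains both endpoints; (iii) the bags containing any fixed vertex form a subtree. All hold, so the decomposition is valid with width 4 − 1 = 3.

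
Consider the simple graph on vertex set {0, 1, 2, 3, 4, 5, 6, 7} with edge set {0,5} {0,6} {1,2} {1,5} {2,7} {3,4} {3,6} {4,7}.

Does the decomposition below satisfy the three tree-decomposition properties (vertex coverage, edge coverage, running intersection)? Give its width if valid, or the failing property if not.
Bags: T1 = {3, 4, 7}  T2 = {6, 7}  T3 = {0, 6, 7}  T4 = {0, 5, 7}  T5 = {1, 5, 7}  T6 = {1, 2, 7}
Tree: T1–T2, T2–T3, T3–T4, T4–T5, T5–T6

A tree decomposition must satisfy three properties: every vertex lies in some bag; for every edge, both endpoints lie together in some bag; and for every vertex, the bags containing it form a connected subtree. Here edge (3,6) lies in no bag, so the decomposition is invalid.

No — edge (3,6) lies in no bag.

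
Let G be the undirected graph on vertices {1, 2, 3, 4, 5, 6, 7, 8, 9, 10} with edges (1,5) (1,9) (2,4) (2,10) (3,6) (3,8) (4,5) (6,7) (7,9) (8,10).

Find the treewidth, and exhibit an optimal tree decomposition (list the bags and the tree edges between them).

Treewidth 2.
Bags: B1 = {2, 8, 10}  B2 = {2, 3, 8}  B3 = {2, 3, 6}  B4 = {2, 6, 7}  B5 = {2, 7, 9}  B6 = {1, 2, 9}  B7 = {1, 2, 5}  B8 = {2, 4, 5}
Tree: B1–B2, B2–B3, B3–B4, B4–B5, B5–B6, B6–B7, B7–B8

The largest bag has 3 vertices, giving width 2; this decomposition certifies tw(G) ≤ 2. For the lower bound, G contains the cycle 2–10–8–3–6–7–9–1–5–4–2, so G is not a forest; only forests have treewidth ≤ 1, hence tw(G) ≥ 2. Combining the bounds, tw(G) = 2.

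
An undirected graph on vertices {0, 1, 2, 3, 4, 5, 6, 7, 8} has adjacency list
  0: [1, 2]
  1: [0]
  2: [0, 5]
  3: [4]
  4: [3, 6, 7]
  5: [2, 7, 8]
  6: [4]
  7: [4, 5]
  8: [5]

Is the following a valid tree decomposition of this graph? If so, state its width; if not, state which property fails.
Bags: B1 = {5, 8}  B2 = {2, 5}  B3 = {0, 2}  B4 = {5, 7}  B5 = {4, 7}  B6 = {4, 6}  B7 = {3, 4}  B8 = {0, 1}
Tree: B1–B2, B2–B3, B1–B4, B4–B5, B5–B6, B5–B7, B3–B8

Every vertex of G appears in some bag (union = {0, 1, 2, 3, 4, 5, 6, 7, 8}); every edge is covered by a bag; and for each vertex v the set of bags containing v is connected in the bag tree. The decomposition is therefore valid. The largest bag has 2 vertices, so the width is 1.

Yes; width 1.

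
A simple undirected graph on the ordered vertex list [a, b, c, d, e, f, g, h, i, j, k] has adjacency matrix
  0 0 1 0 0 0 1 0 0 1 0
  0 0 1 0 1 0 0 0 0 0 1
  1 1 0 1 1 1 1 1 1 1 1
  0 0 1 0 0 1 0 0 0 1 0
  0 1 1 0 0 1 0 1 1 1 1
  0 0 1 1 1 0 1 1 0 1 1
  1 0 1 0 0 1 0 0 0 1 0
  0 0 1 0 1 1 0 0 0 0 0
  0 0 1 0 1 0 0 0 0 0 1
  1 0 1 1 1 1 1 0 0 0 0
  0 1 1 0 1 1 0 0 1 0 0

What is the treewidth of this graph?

A width-3 tree decomposition is:
Bags: B1 = {c, e, f, j}  B2 = {c, e, f, h}  B3 = {c, d, f, j}  B4 = {c, e, f, k}  B5 = {c, f, g, j}  B6 = {a, c, g, j}  B7 = {b, c, e, k}  B8 = {c, e, i, k}
Tree: B1–B2, B1–B3, B2–B4, B3–B5, B5–B6, B4–B7, B7–B8
Every bag has size at most 4, so the width is 4 − 1 = 3 and tw(G) ≤ 3. Conversely, {a, c, g, j} is a clique of size 4, and the vertices of any clique must share a bag in every tree decomposition; so some bag has ≥ 4 vertices and tw(G) ≥ 3. Combining the bounds, tw(G) = 3.

3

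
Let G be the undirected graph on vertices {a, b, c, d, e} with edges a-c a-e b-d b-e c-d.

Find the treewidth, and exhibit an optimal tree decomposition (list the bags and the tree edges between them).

Each bag holds 3 vertices, so the decomposition has width 2, which upper-bounds the treewidth. The edges e–a–c–d–b–e form a cycle, so G is not a tree and its treewidth is at least 2. Hence tw(G) = 2 exactly.

Treewidth 2.
One optimal decomposition is:
Bags: B1 = {a, c, e}  B2 = {c, d, e}  B3 = {b, d, e}
Tree: B1–B2, B2–B3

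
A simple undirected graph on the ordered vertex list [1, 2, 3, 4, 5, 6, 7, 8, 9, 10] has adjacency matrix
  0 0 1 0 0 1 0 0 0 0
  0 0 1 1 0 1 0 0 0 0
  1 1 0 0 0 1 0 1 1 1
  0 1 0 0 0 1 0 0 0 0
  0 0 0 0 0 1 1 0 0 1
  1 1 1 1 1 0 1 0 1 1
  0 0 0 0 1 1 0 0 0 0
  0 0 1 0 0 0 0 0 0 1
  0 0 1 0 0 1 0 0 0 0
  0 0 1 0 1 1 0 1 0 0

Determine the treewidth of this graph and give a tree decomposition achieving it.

The largest bag has 3 vertices, giving width 2; this decomposition certifies tw(G) ≤ 2. Conversely, {3, 8, 10} is a clique of size 3, and the vertices of any clique must share a bag in every tree decomposition; so some bag has ≥ 3 vertices and tw(G) ≥ 2. Combining the bounds, tw(G) = 2.

Treewidth 2.
One optimal decomposition is:
Bags: B1 = {3, 8, 10}  B2 = {3, 6, 10}  B3 = {3, 6, 9}  B4 = {1, 3, 6}  B5 = {5, 6, 10}  B6 = {2, 3, 6}  B7 = {5, 6, 7}  B8 = {2, 4, 6}
Tree: B1–B2, B2–B3, B2–B4, B2–B5, B3–B6, B5–B7, B6–B8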